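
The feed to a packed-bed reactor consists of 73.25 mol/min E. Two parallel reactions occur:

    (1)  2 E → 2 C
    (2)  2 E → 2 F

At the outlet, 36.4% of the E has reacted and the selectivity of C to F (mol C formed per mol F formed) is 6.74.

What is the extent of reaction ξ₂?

ξ₂ = 1.72 mol/min

Conversion of E: E consumed = 0.364 × 73.25 = 26.66 mol/min = 2ξ₁ + 2ξ₂.
Selectivity: 2ξ₁ / (2ξ₂) = 6.74 → ξ₁ = 6.74 ξ₂.
Substitute: (2·6.74 + 2) ξ₂ = 26.66 → ξ₂ = 1.722 mol/min, ξ₁ = 11.61 mol/min.
Outlet amounts (n = n₀ + Σ ν·ξ):
  E: 73.25 − 2(11.61) − 2(1.722) = 46.59
  C: 0 + 2(11.61) = 23.22
  F: 0 + 2(1.722) = 3.445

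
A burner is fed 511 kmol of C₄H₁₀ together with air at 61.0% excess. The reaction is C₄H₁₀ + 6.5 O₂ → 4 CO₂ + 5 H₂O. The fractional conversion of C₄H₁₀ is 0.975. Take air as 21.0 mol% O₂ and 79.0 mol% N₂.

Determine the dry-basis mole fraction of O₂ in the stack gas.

Stoichiometric O₂ = 6.5 × 511 = 3322 kmol; O₂ fed = 3322 × 1.610 = 5348 kmol.
N₂ fed = 5348 × 79/21 = 20120 kmol.
Fuel reacted = 0.975 × 511 → ξ = 498.2 kmol.
Outlet (n = n₀ + ν ξ):
  C₄H₁₀: 511 − 1(498.2) = 12.78
  O₂: 5348 − 6.5(498.2) = 2109
  N₂: 20120 (inert)
  CO₂: 0 + 4(498.2) = 1993
  H₂O: 0 + 5(498.2) = 2491
Dry total = 24230 kmol; y_O₂ (dry) = 2109 / 24230 = 0.08704.

0.087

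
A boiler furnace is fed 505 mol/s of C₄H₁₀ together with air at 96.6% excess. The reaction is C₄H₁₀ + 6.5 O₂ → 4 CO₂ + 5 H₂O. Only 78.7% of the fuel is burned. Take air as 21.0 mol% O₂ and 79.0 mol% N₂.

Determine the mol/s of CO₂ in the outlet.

1590 mol/s

Stoichiometric O₂ = 6.5 × 505 = 3282 mol/s; O₂ fed = 3282 × 1.966 = 6453 mol/s.
N₂ fed = 6453 × 79/21 = 24280 mol/s.
Fuel reacted = 0.787 × 505 → ξ = 397.4 mol/s.
Outlet (n = n₀ + ν ξ):
  C₄H₁₀: 505 − 1(397.4) = 107.6
  O₂: 6453 − 6.5(397.4) = 3870
  N₂: 24280 (inert)
  CO₂: 0 + 4(397.4) = 1590
  H₂O: 0 + 5(397.4) = 1987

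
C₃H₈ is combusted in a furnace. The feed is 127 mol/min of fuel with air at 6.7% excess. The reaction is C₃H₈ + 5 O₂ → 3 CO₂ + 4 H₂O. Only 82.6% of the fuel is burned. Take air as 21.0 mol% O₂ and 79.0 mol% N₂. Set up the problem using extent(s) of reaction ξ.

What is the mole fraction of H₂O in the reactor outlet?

Stoichiometric O₂ = 5 × 127 = 635 mol/min; O₂ fed = 635 × 1.067 = 677.5 mol/min.
N₂ fed = 677.5 × 79/21 = 2549 mol/min.
Fuel reacted = 0.826 × 127 → ξ = 104.9 mol/min.
Outlet (n = n₀ + ν ξ):
  C₃H₈: 127 − 1(104.9) = 22.1
  O₂: 677.5 − 5(104.9) = 153
  N₂: 2549 (inert)
  CO₂: 0 + 3(104.9) = 314.7
  H₂O: 0 + 4(104.9) = 419.6
Total out = 3458 mol/min; y_H₂O = 419.6 / 3458 = 0.1213.

0.121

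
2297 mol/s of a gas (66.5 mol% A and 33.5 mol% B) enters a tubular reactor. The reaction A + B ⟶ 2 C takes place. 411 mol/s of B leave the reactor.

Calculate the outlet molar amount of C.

For B: n = n₀ − 1ξ → 411 = 769.5 − 1ξ, giving ξ = 358.5 mol/s.
Outlet amounts (n = n₀ + ν ξ):
  A: 1528 − 1(358.5) = 1169
  B: 769.5 − 1(358.5) = 411
  C: 0 + 2(358.5) = 717

717 mol/s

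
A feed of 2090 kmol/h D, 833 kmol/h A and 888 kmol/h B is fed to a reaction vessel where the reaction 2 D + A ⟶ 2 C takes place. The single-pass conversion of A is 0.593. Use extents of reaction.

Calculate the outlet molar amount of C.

A reacted = 0.593 × 833 = 494 kmol/h; ν_A = −1, so ξ = 494/1 = 494 kmol/h.
Outlet amounts (n = n₀ + ν ξ):
  D: 2090 − 2(494) = 1102
  A: 833 − 1(494) = 339
  C: 0 + 2(494) = 987.9
  B: 888 (inert)

988 kmol/h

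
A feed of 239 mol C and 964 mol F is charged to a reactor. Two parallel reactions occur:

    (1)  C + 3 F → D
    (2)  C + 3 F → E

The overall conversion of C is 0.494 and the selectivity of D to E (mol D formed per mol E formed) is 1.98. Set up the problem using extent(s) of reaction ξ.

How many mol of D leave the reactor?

Conversion of C: C consumed = 0.494 × 239 = 118.1 mol = 1ξ₁ + 1ξ₂.
Selectivity: 1ξ₁ / (1ξ₂) = 1.98 → ξ₁ = 1.98 ξ₂.
Substitute: (1·1.98 + 1) ξ₂ = 118.1 → ξ₂ = 39.62 mol, ξ₁ = 78.45 mol.
Outlet amounts (n = n₀ + Σ ν·ξ):
  C: 239 − 1(78.45) − 1(39.62) = 120.9
  F: 964 − 3(78.45) − 3(39.62) = 609.8
  D: 0 + 1(78.45) = 78.45
  E: 0 + 1(39.62) = 39.62

78.4 mol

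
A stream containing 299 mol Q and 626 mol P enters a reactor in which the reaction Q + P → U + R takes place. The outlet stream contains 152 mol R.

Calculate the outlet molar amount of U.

152 mol

For R: n = n₀ + 1ξ → 152 = 0 + 1ξ, giving ξ = 152 mol.
Outlet amounts (n = n₀ + ν ξ):
  Q: 299 − 1(152) = 147
  P: 626 − 1(152) = 474
  U: 0 + 1(152) = 152
  R: 0 + 1(152) = 152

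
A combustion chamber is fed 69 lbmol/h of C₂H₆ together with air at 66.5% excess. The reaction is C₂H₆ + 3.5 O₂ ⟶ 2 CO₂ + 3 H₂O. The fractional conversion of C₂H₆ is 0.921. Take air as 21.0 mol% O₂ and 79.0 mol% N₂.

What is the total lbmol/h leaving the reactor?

2020 lbmol/h

Stoichiometric O₂ = 3.5 × 69 = 241.5 lbmol/h; O₂ fed = 241.5 × 1.665 = 402.1 lbmol/h.
N₂ fed = 402.1 × 79/21 = 1513 lbmol/h.
Fuel reacted = 0.921 × 69 → ξ = 63.55 lbmol/h.
Outlet (n = n₀ + ν ξ):
  C₂H₆: 69 − 1(63.55) = 5.451
  O₂: 402.1 − 3.5(63.55) = 179.7
  N₂: 1513 (inert)
  CO₂: 0 + 2(63.55) = 127.1
  H₂O: 0 + 3(63.55) = 190.6
Total out = 5.451 + 179.7 + 1513 + 127.1 + 190.6 = 2016 lbmol/h.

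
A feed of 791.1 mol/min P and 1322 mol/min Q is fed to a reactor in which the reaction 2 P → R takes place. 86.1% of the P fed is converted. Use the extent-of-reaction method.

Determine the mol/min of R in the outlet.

P reacted = 0.861 × 791.1 = 681.1 mol/min; ν_P = −2, so ξ = 681.1/2 = 340.6 mol/min.
Outlet amounts (n = n₀ + ν ξ):
  P: 791.1 − 2(340.6) = 110
  R: 0 + 1(340.6) = 340.6
  Q: 1322 (inert)

341 mol/min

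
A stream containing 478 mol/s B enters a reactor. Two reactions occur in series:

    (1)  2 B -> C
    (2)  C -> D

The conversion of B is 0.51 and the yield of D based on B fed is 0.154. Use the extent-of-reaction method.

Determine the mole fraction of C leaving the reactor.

0.136

Conversion of B: B consumed = 2ξ₁ = 0.51 × 478 → ξ₁ = 121.9 mol/s.
Yield of D: 1ξ₂ / 478 = 0.154 → ξ₂ = 73.61 mol/s.
Outlet amounts (n = n₀ + Σ ν·ξ):
  B: 478 − 2(121.9) = 234.2
  C: 0 + 1(121.9) − 1(73.61) = 48.28
  D: 0 + 1(73.61) = 73.61
Total out = 356.1 mol/s; y_C = 48.28 / 356.1 = 0.1356.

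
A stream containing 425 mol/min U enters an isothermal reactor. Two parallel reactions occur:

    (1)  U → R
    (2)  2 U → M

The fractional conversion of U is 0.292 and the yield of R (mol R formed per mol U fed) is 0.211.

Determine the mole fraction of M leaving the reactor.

0.0422

Yield of R: 1ξ₁ / 425 = 0.211 → ξ₁ = 89.67 mol/min.
Conversion of U: 1ξ₁ + 2ξ₂ = 0.292 × 425 = 124.1 → ξ₂ = 17.21 mol/min.
Outlet amounts (n = n₀ + Σ ν·ξ):
  U: 425 − 1(89.67) − 2(17.21) = 300.9
  R: 0 + 1(89.67) = 89.67
  M: 0 + 1(17.21) = 17.21
Total out = 407.8 mol/min; y_M = 17.21 / 407.8 = 0.04221.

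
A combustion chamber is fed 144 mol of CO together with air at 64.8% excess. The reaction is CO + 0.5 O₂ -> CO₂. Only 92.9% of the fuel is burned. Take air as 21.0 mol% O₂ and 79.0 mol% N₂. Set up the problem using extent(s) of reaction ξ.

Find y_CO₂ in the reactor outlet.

Stoichiometric O₂ = 0.5 × 144 = 72 mol; O₂ fed = 72 × 1.648 = 118.7 mol.
N₂ fed = 118.7 × 79/21 = 446.4 mol.
Fuel reacted = 0.929 × 144 → ξ = 133.8 mol.
Outlet (n = n₀ + ν ξ):
  CO: 144 − 1(133.8) = 10.22
  O₂: 118.7 − 0.5(133.8) = 51.77
  N₂: 446.4 (inert)
  CO₂: 0 + 1(133.8) = 133.8
Total out = 642.1 mol; y_CO₂ = 133.8 / 642.1 = 0.2083.

0.208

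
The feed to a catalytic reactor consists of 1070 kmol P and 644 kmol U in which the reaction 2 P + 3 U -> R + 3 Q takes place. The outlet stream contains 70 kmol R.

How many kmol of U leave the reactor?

For R: n = n₀ + 1ξ → 70 = 0 + 1ξ, giving ξ = 70 kmol.
Outlet amounts (n = n₀ + ν ξ):
  P: 1070 − 2(70) = 930
  U: 644 − 3(70) = 434
  R: 0 + 1(70) = 70
  Q: 0 + 3(70) = 210

434 kmol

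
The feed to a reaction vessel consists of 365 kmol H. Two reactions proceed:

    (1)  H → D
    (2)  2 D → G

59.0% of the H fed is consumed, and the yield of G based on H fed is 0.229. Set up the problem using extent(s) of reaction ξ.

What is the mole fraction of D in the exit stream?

Conversion of H: H consumed = 1ξ₁ = 0.59 × 365 → ξ₁ = 215.3 kmol.
Yield of G: 1ξ₂ / 365 = 0.229 → ξ₂ = 83.59 kmol.
Outlet amounts (n = n₀ + Σ ν·ξ):
  H: 365 − 1(215.3) = 149.7
  D: 0 + 1(215.3) − 2(83.59) = 48.18
  G: 0 + 1(83.59) = 83.59
Total out = 281.4 kmol; y_D = 48.18 / 281.4 = 0.1712.

0.171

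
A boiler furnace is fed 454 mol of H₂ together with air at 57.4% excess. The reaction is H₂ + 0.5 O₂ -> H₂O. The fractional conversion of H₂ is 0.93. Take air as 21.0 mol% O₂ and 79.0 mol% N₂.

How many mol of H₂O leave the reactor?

Stoichiometric O₂ = 0.5 × 454 = 227 mol; O₂ fed = 227 × 1.574 = 357.3 mol.
N₂ fed = 357.3 × 79/21 = 1344 mol.
Fuel reacted = 0.93 × 454 → ξ = 422.2 mol.
Outlet (n = n₀ + ν ξ):
  H₂: 454 − 1(422.2) = 31.78
  O₂: 357.3 − 0.5(422.2) = 146.2
  N₂: 1344 (inert)
  H₂O: 0 + 1(422.2) = 422.2

422 mol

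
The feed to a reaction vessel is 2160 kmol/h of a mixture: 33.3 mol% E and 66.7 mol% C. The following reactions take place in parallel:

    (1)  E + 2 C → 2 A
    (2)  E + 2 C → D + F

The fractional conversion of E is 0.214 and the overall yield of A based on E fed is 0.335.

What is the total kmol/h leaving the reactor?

2010 kmol/h

Yield of A: 2ξ₁ / 719.3 = 0.335 → ξ₁ = 120.5 kmol/h.
Conversion of E: 1ξ₁ + 1ξ₂ = 0.214 × 719.3 = 153.9 → ξ₂ = 33.45 kmol/h.
Outlet amounts (n = n₀ + Σ ν·ξ):
  E: 719.3 − 1(120.5) − 1(33.45) = 565.4
  C: 1441 − 2(120.5) − 2(33.45) = 1133
  A: 0 + 2(120.5) = 241
  D: 0 + 1(33.45) = 33.45
  F: 0 + 1(33.45) = 33.45
Total out = 565.4 + 1133 + 241 + 33.45 + 33.45 = 2006 kmol/h.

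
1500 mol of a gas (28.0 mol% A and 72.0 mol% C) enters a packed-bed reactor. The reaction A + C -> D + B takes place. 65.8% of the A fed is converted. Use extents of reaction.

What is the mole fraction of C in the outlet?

0.536

A reacted = 0.658 × 420 = 276.4 mol; ν_A = −1, so ξ = 276.4/1 = 276.4 mol.
Outlet amounts (n = n₀ + ν ξ):
  A: 420 − 1(276.4) = 143.6
  C: 1080 − 1(276.4) = 803.6
  D: 0 + 1(276.4) = 276.4
  B: 0 + 1(276.4) = 276.4
Total out = 1500 mol; y_C = 803.6 / 1500 = 0.5358.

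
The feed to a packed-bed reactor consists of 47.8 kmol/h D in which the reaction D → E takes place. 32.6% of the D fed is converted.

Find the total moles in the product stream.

D reacted = 0.326 × 47.8 = 15.58 kmol/h; ν_D = −1, so ξ = 15.58/1 = 15.58 kmol/h.
Outlet amounts (n = n₀ + ν ξ):
  D: 47.8 − 1(15.58) = 32.22
  E: 0 + 1(15.58) = 15.58
Total out = 32.22 + 15.58 = 47.8 kmol/h.

47.8 kmol/h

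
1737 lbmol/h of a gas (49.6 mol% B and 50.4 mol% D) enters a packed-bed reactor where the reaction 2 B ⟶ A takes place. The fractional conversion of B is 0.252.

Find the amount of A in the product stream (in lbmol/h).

109 lbmol/h

B reacted = 0.252 × 861.6 = 217.1 lbmol/h; ν_B = −2, so ξ = 217.1/2 = 108.6 lbmol/h.
Outlet amounts (n = n₀ + ν ξ):
  B: 861.6 − 2(108.6) = 644.4
  A: 0 + 1(108.6) = 108.6
  D: 875.4 (inert)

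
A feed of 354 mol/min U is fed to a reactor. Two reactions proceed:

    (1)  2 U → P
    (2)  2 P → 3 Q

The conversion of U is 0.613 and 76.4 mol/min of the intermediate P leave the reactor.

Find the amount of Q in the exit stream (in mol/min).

Conversion of U: U consumed = 2ξ₁ = 0.613 × 354 → ξ₁ = 108.5 mol/min.
P balance: n_P = 0 + 1ξ₁ − 2ξ₂ = 76.4 → ξ₂ = (1·108.5 − 76.4)/2 = 16.05 mol/min.
Outlet amounts (n = n₀ + Σ ν·ξ):
  U: 354 − 2(108.5) = 137
  P: 0 + 1(108.5) − 2(16.05) = 76.4
  Q: 0 + 3(16.05) = 48.15

48.2 mol/min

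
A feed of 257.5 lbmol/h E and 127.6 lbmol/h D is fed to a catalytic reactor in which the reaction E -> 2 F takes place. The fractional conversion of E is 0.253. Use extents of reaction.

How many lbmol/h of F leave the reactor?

130 lbmol/h

E reacted = 0.253 × 257.5 = 65.15 lbmol/h; ν_E = −1, so ξ = 65.15/1 = 65.15 lbmol/h.
Outlet amounts (n = n₀ + ν ξ):
  E: 257.5 − 1(65.15) = 192.4
  F: 0 + 2(65.15) = 130.3
  D: 127.6 (inert)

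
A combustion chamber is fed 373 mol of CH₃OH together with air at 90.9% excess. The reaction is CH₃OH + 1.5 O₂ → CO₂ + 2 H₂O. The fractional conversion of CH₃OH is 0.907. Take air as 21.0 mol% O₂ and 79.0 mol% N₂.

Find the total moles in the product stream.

Stoichiometric O₂ = 1.5 × 373 = 559.5 mol; O₂ fed = 559.5 × 1.909 = 1068 mol.
N₂ fed = 1068 × 79/21 = 4018 mol.
Fuel reacted = 0.907 × 373 → ξ = 338.3 mol.
Outlet (n = n₀ + ν ξ):
  CH₃OH: 373 − 1(338.3) = 34.69
  O₂: 1068 − 1.5(338.3) = 560.6
  N₂: 4018 (inert)
  CO₂: 0 + 1(338.3) = 338.3
  H₂O: 0 + 2(338.3) = 676.6
Total out = 34.69 + 560.6 + 4018 + 338.3 + 676.6 = 5628 mol.

5630 mol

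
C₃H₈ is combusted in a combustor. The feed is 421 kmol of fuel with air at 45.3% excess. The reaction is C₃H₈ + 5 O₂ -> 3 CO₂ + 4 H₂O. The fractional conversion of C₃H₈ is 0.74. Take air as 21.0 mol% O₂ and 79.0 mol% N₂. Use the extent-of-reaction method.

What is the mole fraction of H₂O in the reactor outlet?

Stoichiometric O₂ = 5 × 421 = 2105 kmol; O₂ fed = 2105 × 1.453 = 3059 kmol.
N₂ fed = 3059 × 79/21 = 11510 kmol.
Fuel reacted = 0.74 × 421 → ξ = 311.5 kmol.
Outlet (n = n₀ + ν ξ):
  C₃H₈: 421 − 1(311.5) = 109.5
  O₂: 3059 − 5(311.5) = 1501
  N₂: 11510 (inert)
  CO₂: 0 + 3(311.5) = 934.6
  H₂O: 0 + 4(311.5) = 1246
Total out = 15300 kmol; y_H₂O = 1246 / 15300 = 0.08146.

0.0815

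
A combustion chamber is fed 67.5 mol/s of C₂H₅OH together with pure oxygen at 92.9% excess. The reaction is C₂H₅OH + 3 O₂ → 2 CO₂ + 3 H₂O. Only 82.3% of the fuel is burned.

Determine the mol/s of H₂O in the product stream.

167 mol/s

Stoichiometric O₂ = 3 × 67.5 = 202.5 mol/s; O₂ fed = 202.5 × 1.929 = 390.6 mol/s.
Fuel reacted = 0.823 × 67.5 → ξ = 55.55 mol/s.
Outlet (n = n₀ + ν ξ):
  C₂H₅OH: 67.5 − 1(55.55) = 11.95
  O₂: 390.6 − 3(55.55) = 224
  CO₂: 0 + 2(55.55) = 111.1
  H₂O: 0 + 3(55.55) = 166.7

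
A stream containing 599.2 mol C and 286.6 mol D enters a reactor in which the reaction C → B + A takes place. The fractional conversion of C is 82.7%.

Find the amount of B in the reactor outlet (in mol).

C reacted = 0.827 × 599.2 = 495.5 mol; ν_C = −1, so ξ = 495.5/1 = 495.5 mol.
Outlet amounts (n = n₀ + ν ξ):
  C: 599.2 − 1(495.5) = 103.7
  B: 0 + 1(495.5) = 495.5
  A: 0 + 1(495.5) = 495.5
  D: 286.6 (inert)

496 mol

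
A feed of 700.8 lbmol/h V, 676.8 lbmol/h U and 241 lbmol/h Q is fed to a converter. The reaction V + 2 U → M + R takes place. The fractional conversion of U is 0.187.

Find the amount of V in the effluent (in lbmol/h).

638 lbmol/h

U reacted = 0.187 × 676.8 = 126.6 lbmol/h; ν_U = −2, so ξ = 126.6/2 = 63.28 lbmol/h.
Outlet amounts (n = n₀ + ν ξ):
  V: 700.8 − 1(63.28) = 637.5
  U: 676.8 − 2(63.28) = 550.2
  M: 0 + 1(63.28) = 63.28
  R: 0 + 1(63.28) = 63.28
  Q: 241 (inert)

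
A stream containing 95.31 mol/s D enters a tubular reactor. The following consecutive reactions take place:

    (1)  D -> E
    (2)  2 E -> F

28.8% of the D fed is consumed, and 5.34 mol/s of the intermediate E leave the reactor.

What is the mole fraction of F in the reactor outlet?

Conversion of D: D consumed = 1ξ₁ = 0.288 × 95.31 → ξ₁ = 27.45 mol/s.
E balance: n_E = 0 + 1ξ₁ − 2ξ₂ = 5.34 → ξ₂ = (1·27.45 − 5.34)/2 = 11.05 mol/s.
Outlet amounts (n = n₀ + Σ ν·ξ):
  D: 95.31 − 1(27.45) = 67.86
  E: 0 + 1(27.45) − 2(11.05) = 5.34
  F: 0 + 1(11.05) = 11.05
Total out = 84.26 mol/s; y_F = 11.05 / 84.26 = 0.1312.

0.131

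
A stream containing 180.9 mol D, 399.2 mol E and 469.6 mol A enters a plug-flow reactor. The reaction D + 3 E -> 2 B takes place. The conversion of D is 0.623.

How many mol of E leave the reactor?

D reacted = 0.623 × 180.9 = 112.7 mol; ν_D = −1, so ξ = 112.7/1 = 112.7 mol.
Outlet amounts (n = n₀ + ν ξ):
  D: 180.9 − 1(112.7) = 68.2
  E: 399.2 − 3(112.7) = 61.1
  B: 0 + 2(112.7) = 225.4
  A: 469.6 (inert)

61.1 mol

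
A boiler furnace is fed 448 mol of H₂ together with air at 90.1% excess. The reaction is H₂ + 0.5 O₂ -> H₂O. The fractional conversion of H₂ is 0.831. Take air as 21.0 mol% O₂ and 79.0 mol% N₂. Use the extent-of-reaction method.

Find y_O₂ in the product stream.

0.105

Stoichiometric O₂ = 0.5 × 448 = 224 mol; O₂ fed = 224 × 1.901 = 425.8 mol.
N₂ fed = 425.8 × 79/21 = 1602 mol.
Fuel reacted = 0.831 × 448 → ξ = 372.3 mol.
Outlet (n = n₀ + ν ξ):
  H₂: 448 − 1(372.3) = 75.71
  O₂: 425.8 − 0.5(372.3) = 239.7
  N₂: 1602 (inert)
  H₂O: 0 + 1(372.3) = 372.3
Total out = 2290 mol; y_O₂ = 239.7 / 2290 = 0.1047.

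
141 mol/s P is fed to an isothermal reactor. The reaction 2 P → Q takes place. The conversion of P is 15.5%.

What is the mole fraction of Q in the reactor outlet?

P reacted = 0.155 × 141 = 21.86 mol/s; ν_P = −2, so ξ = 21.86/2 = 10.93 mol/s.
Outlet amounts (n = n₀ + ν ξ):
  P: 141 − 2(10.93) = 119.1
  Q: 0 + 1(10.93) = 10.93
Total out = 130.1 mol/s; y_Q = 10.93 / 130.1 = 0.08401.

0.084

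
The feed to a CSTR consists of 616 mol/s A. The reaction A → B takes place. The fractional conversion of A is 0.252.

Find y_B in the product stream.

A reacted = 0.252 × 616 = 155.2 mol/s; ν_A = −1, so ξ = 155.2/1 = 155.2 mol/s.
Outlet amounts (n = n₀ + ν ξ):
  A: 616 − 1(155.2) = 460.8
  B: 0 + 1(155.2) = 155.2
Total out = 616 mol/s; y_B = 155.2 / 616 = 0.252.

0.252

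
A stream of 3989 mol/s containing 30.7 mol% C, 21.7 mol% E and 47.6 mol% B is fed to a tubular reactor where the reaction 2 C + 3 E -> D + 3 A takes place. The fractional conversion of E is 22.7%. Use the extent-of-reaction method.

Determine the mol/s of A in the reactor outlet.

196 mol/s

E reacted = 0.227 × 865.6 = 196.5 mol/s; ν_E = −3, so ξ = 196.5/3 = 65.5 mol/s.
Outlet amounts (n = n₀ + ν ξ):
  C: 1225 − 2(65.5) = 1094
  E: 865.6 − 3(65.5) = 669.1
  D: 0 + 1(65.5) = 65.5
  A: 0 + 3(65.5) = 196.5
  B: 1899 (inert)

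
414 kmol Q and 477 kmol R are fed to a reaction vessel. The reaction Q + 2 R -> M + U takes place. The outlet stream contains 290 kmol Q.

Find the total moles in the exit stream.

767 kmol

For Q: n = n₀ − 1ξ → 290 = 414 − 1ξ, giving ξ = 124 kmol.
Outlet amounts (n = n₀ + ν ξ):
  Q: 414 − 1(124) = 290
  R: 477 − 2(124) = 229
  M: 0 + 1(124) = 124
  U: 0 + 1(124) = 124
Total out = 290 + 229 + 124 + 124 = 767 kmol.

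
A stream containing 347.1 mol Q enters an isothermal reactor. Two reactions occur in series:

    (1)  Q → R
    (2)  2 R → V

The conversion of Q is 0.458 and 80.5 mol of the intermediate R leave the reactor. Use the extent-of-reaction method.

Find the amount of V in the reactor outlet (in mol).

Conversion of Q: Q consumed = 1ξ₁ = 0.458 × 347.1 → ξ₁ = 159 mol.
R balance: n_R = 0 + 1ξ₁ − 2ξ₂ = 80.5 → ξ₂ = (1·159 − 80.5)/2 = 39.24 mol.
Outlet amounts (n = n₀ + Σ ν·ξ):
  Q: 347.1 − 1(159) = 188.1
  R: 0 + 1(159) − 2(39.24) = 80.5
  V: 0 + 1(39.24) = 39.24

39.2 mol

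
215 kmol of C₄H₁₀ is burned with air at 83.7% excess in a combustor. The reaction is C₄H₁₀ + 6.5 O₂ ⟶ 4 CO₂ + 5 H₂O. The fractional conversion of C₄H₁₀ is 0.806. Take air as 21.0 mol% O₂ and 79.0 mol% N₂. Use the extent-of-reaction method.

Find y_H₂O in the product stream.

0.0682

Stoichiometric O₂ = 6.5 × 215 = 1398 kmol; O₂ fed = 1398 × 1.837 = 2567 kmol.
N₂ fed = 2567 × 79/21 = 9658 kmol.
Fuel reacted = 0.806 × 215 → ξ = 173.3 kmol.
Outlet (n = n₀ + ν ξ):
  C₄H₁₀: 215 − 1(173.3) = 41.71
  O₂: 2567 − 6.5(173.3) = 1441
  N₂: 9658 (inert)
  CO₂: 0 + 4(173.3) = 693.2
  H₂O: 0 + 5(173.3) = 866.5
Total out = 12700 kmol; y_H₂O = 866.5 / 12700 = 0.06823.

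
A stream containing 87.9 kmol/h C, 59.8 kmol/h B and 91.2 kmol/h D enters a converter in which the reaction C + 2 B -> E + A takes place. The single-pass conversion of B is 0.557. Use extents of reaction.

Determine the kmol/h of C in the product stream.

B reacted = 0.557 × 59.8 = 33.31 kmol/h; ν_B = −2, so ξ = 33.31/2 = 16.65 kmol/h.
Outlet amounts (n = n₀ + ν ξ):
  C: 87.9 − 1(16.65) = 71.25
  B: 59.8 − 2(16.65) = 26.49
  E: 0 + 1(16.65) = 16.65
  A: 0 + 1(16.65) = 16.65
  D: 91.2 (inert)

71.2 kmol/h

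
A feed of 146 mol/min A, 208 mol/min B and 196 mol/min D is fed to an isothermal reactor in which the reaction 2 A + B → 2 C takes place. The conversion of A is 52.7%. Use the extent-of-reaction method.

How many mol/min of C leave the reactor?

A reacted = 0.527 × 146 = 76.94 mol/min; ν_A = −2, so ξ = 76.94/2 = 38.47 mol/min.
Outlet amounts (n = n₀ + ν ξ):
  A: 146 − 2(38.47) = 69.06
  B: 208 − 1(38.47) = 169.5
  C: 0 + 2(38.47) = 76.94
  D: 196 (inert)

76.9 mol/min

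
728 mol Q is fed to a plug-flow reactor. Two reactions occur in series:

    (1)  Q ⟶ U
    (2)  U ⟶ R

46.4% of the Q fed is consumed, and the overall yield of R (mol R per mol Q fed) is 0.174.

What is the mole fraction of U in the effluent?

Conversion of Q: Q consumed = 1ξ₁ = 0.464 × 728 → ξ₁ = 337.8 mol.
Yield of R: 1ξ₂ / 728 = 0.174 → ξ₂ = 126.7 mol.
Outlet amounts (n = n₀ + Σ ν·ξ):
  Q: 728 − 1(337.8) = 390.2
  U: 0 + 1(337.8) − 1(126.7) = 211.1
  R: 0 + 1(126.7) = 126.7
Total out = 728 mol; y_U = 211.1 / 728 = 0.29.

0.29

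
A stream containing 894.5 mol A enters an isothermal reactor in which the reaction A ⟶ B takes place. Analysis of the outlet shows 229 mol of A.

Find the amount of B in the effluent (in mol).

For A: n = n₀ − 1ξ → 229 = 894.5 − 1ξ, giving ξ = 665.5 mol.
Outlet amounts (n = n₀ + ν ξ):
  A: 894.5 − 1(665.5) = 229
  B: 0 + 1(665.5) = 665.5

666 mol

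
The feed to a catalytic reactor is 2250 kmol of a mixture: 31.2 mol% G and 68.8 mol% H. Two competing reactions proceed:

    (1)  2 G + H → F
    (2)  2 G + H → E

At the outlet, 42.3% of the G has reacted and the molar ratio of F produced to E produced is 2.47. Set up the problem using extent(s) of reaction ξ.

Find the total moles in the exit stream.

1950 kmol

Conversion of G: G consumed = 0.423 × 702 = 296.9 kmol = 2ξ₁ + 2ξ₂.
Selectivity: 1ξ₁ / (1ξ₂) = 2.47 → ξ₁ = 2.47 ξ₂.
Substitute: (2·2.47 + 2) ξ₂ = 296.9 → ξ₂ = 42.79 kmol, ξ₁ = 105.7 kmol.
Outlet amounts (n = n₀ + Σ ν·ξ):
  G: 702 − 2(105.7) − 2(42.79) = 405.1
  H: 1548 − 1(105.7) − 1(42.79) = 1400
  F: 0 + 1(105.7) = 105.7
  E: 0 + 1(42.79) = 42.79
Total out = 405.1 + 1400 + 105.7 + 42.79 = 1953 kmol.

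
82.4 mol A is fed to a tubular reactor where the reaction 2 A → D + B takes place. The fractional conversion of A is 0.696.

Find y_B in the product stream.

A reacted = 0.696 × 82.4 = 57.35 mol; ν_A = −2, so ξ = 57.35/2 = 28.68 mol.
Outlet amounts (n = n₀ + ν ξ):
  A: 82.4 − 2(28.68) = 25.05
  D: 0 + 1(28.68) = 28.68
  B: 0 + 1(28.68) = 28.68
Total out = 82.4 mol; y_B = 28.68 / 82.4 = 0.348.

0.348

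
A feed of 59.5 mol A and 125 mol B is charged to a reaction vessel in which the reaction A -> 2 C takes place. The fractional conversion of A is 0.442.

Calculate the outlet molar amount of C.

52.6 mol

A reacted = 0.442 × 59.5 = 26.3 mol; ν_A = −1, so ξ = 26.3/1 = 26.3 mol.
Outlet amounts (n = n₀ + ν ξ):
  A: 59.5 − 1(26.3) = 33.2
  C: 0 + 2(26.3) = 52.6
  B: 125 (inert)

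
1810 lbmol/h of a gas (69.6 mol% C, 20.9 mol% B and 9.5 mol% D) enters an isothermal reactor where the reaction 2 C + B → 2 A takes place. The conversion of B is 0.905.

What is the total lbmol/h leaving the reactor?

B reacted = 0.905 × 378.3 = 342.4 lbmol/h; ν_B = −1, so ξ = 342.4/1 = 342.4 lbmol/h.
Outlet amounts (n = n₀ + ν ξ):
  C: 1260 − 2(342.4) = 575.1
  B: 378.3 − 1(342.4) = 35.94
  A: 0 + 2(342.4) = 684.7
  D: 171.9 (inert)
Total out = 575.1 + 35.94 + 684.7 + 171.9 = 1468 lbmol/h.

1470 lbmol/h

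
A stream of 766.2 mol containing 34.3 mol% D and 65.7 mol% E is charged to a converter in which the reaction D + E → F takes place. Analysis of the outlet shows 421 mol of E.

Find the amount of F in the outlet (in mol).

For E: n = n₀ − 1ξ → 421 = 503.4 − 1ξ, giving ξ = 82.39 mol.
Outlet amounts (n = n₀ + ν ξ):
  D: 262.8 − 1(82.39) = 180.4
  E: 503.4 − 1(82.39) = 421
  F: 0 + 1(82.39) = 82.39

82.4 mol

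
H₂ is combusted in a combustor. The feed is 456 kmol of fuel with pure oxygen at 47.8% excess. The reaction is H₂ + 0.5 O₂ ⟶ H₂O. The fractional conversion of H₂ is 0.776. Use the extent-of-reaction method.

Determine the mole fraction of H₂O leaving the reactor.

Stoichiometric O₂ = 0.5 × 456 = 228 kmol; O₂ fed = 228 × 1.478 = 337 kmol.
Fuel reacted = 0.776 × 456 → ξ = 353.9 kmol.
Outlet (n = n₀ + ν ξ):
  H₂: 456 − 1(353.9) = 102.1
  O₂: 337 − 0.5(353.9) = 160.1
  H₂O: 0 + 1(353.9) = 353.9
Total out = 616.1 kmol; y_H₂O = 353.9 / 616.1 = 0.5744.

0.574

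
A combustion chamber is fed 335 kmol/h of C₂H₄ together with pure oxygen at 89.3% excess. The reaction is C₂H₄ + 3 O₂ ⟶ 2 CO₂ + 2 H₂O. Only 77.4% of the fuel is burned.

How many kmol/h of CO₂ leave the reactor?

Stoichiometric O₂ = 3 × 335 = 1005 kmol/h; O₂ fed = 1005 × 1.893 = 1902 kmol/h.
Fuel reacted = 0.774 × 335 → ξ = 259.3 kmol/h.
Outlet (n = n₀ + ν ξ):
  C₂H₄: 335 − 1(259.3) = 75.71
  O₂: 1902 − 3(259.3) = 1125
  CO₂: 0 + 2(259.3) = 518.6
  H₂O: 0 + 2(259.3) = 518.6

519 kmol/h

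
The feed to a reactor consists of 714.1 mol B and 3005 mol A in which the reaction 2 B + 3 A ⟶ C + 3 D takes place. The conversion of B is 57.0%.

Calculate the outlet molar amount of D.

B reacted = 0.57 × 714.1 = 407 mol; ν_B = −2, so ξ = 407/2 = 203.5 mol.
Outlet amounts (n = n₀ + ν ξ):
  B: 714.1 − 2(203.5) = 307.1
  A: 3005 − 3(203.5) = 2394
  C: 0 + 1(203.5) = 203.5
  D: 0 + 3(203.5) = 610.6

611 mol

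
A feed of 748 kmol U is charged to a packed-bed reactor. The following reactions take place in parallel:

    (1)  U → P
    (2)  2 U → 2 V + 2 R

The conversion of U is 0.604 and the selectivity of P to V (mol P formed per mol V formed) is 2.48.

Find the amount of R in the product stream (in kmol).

130 kmol

Conversion of U: U consumed = 0.604 × 748 = 451.8 kmol = 1ξ₁ + 2ξ₂.
Selectivity: 1ξ₁ / (2ξ₂) = 2.48 → ξ₁ = 4.96 ξ₂.
Substitute: (1·4.96 + 2) ξ₂ = 451.8 → ξ₂ = 64.91 kmol, ξ₁ = 322 kmol.
Outlet amounts (n = n₀ + Σ ν·ξ):
  U: 748 − 1(322) − 2(64.91) = 296.2
  P: 0 + 1(322) = 322
  V: 0 + 2(64.91) = 129.8
  R: 0 + 2(64.91) = 129.8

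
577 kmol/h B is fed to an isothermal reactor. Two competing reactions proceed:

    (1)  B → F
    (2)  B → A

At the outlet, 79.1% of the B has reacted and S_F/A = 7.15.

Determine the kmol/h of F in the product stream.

400 kmol/h

Conversion of B: B consumed = 0.791 × 577 = 456.4 kmol/h = 1ξ₁ + 1ξ₂.
Selectivity: 1ξ₁ / (1ξ₂) = 7.15 → ξ₁ = 7.15 ξ₂.
Substitute: (1·7.15 + 1) ξ₂ = 456.4 → ξ₂ = 56 kmol/h, ξ₁ = 400.4 kmol/h.
Outlet amounts (n = n₀ + Σ ν·ξ):
  B: 577 − 1(400.4) − 1(56) = 120.6
  F: 0 + 1(400.4) = 400.4
  A: 0 + 1(56) = 56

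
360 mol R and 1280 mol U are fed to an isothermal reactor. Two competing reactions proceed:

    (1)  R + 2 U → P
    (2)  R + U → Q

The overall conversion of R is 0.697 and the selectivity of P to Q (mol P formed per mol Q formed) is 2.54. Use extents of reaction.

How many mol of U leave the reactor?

Conversion of R: R consumed = 0.697 × 360 = 250.9 mol = 1ξ₁ + 1ξ₂.
Selectivity: 1ξ₁ / (1ξ₂) = 2.54 → ξ₁ = 2.54 ξ₂.
Substitute: (1·2.54 + 1) ξ₂ = 250.9 → ξ₂ = 70.88 mol, ξ₁ = 180 mol.
Outlet amounts (n = n₀ + Σ ν·ξ):
  R: 360 − 1(180) − 1(70.88) = 109.1
  U: 1280 − 2(180) − 1(70.88) = 849
  P: 0 + 1(180) = 180
  Q: 0 + 1(70.88) = 70.88

849 mol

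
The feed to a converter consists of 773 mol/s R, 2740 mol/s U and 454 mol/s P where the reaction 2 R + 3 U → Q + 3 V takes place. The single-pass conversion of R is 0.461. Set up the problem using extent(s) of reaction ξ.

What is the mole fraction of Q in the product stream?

0.047

R reacted = 0.461 × 773 = 356.4 mol/s; ν_R = −2, so ξ = 356.4/2 = 178.2 mol/s.
Outlet amounts (n = n₀ + ν ξ):
  R: 773 − 2(178.2) = 416.6
  U: 2740 − 3(178.2) = 2205
  Q: 0 + 1(178.2) = 178.2
  V: 0 + 3(178.2) = 534.5
  P: 454 (inert)
Total out = 3789 mol/s; y_Q = 178.2 / 3789 = 0.04703.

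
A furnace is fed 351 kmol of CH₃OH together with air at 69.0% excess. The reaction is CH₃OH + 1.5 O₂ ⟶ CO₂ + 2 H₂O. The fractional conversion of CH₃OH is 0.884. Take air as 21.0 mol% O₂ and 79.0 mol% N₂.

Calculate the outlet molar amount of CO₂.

Stoichiometric O₂ = 1.5 × 351 = 526.5 kmol; O₂ fed = 526.5 × 1.690 = 889.8 kmol.
N₂ fed = 889.8 × 79/21 = 3347 kmol.
Fuel reacted = 0.884 × 351 → ξ = 310.3 kmol.
Outlet (n = n₀ + ν ξ):
  CH₃OH: 351 − 1(310.3) = 40.72
  O₂: 889.8 − 1.5(310.3) = 424.4
  N₂: 3347 (inert)
  CO₂: 0 + 1(310.3) = 310.3
  H₂O: 0 + 2(310.3) = 620.6

310 kmol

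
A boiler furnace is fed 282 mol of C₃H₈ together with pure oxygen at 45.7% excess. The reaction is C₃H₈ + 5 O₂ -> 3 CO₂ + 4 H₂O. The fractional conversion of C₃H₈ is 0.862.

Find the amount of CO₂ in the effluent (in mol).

Stoichiometric O₂ = 5 × 282 = 1410 mol; O₂ fed = 1410 × 1.457 = 2054 mol.
Fuel reacted = 0.862 × 282 → ξ = 243.1 mol.
Outlet (n = n₀ + ν ξ):
  C₃H₈: 282 − 1(243.1) = 38.92
  O₂: 2054 − 5(243.1) = 838.9
  CO₂: 0 + 3(243.1) = 729.3
  H₂O: 0 + 4(243.1) = 972.3

729 mol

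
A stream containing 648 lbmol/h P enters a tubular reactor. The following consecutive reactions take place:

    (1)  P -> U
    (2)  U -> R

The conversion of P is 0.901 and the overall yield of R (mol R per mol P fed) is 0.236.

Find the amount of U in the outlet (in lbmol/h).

431 lbmol/h

Conversion of P: P consumed = 1ξ₁ = 0.901 × 648 → ξ₁ = 583.8 lbmol/h.
Yield of R: 1ξ₂ / 648 = 0.236 → ξ₂ = 152.9 lbmol/h.
Outlet amounts (n = n₀ + Σ ν·ξ):
  P: 648 − 1(583.8) = 64.15
  U: 0 + 1(583.8) − 1(152.9) = 430.9
  R: 0 + 1(152.9) = 152.9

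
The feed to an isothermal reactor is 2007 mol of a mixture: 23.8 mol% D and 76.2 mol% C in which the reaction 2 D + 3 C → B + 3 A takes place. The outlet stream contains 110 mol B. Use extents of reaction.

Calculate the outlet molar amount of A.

330 mol

For B: n = n₀ + 1ξ → 110 = 0 + 1ξ, giving ξ = 110 mol.
Outlet amounts (n = n₀ + ν ξ):
  D: 477.7 − 2(110) = 257.7
  C: 1529 − 3(110) = 1199
  B: 0 + 1(110) = 110
  A: 0 + 3(110) = 330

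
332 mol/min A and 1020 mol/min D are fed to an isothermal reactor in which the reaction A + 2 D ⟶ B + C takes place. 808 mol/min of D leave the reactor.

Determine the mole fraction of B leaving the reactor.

0.0851

For D: n = n₀ − 2ξ → 808 = 1020 − 2ξ, giving ξ = 106 mol/min.
Outlet amounts (n = n₀ + ν ξ):
  A: 332 − 1(106) = 226
  D: 1020 − 2(106) = 808
  B: 0 + 1(106) = 106
  C: 0 + 1(106) = 106
Total out = 1246 mol/min; y_B = 106 / 1246 = 0.08507.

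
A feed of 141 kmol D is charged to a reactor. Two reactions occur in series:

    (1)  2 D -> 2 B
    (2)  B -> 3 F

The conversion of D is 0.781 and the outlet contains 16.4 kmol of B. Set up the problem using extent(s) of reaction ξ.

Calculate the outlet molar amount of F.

Conversion of D: D consumed = 2ξ₁ = 0.781 × 141 → ξ₁ = 55.06 kmol.
B balance: n_B = 0 + 2ξ₁ − 1ξ₂ = 16.4 → ξ₂ = (2·55.06 − 16.4)/1 = 93.72 kmol.
Outlet amounts (n = n₀ + Σ ν·ξ):
  D: 141 − 2(55.06) = 30.88
  B: 0 + 2(55.06) − 1(93.72) = 16.4
  F: 0 + 3(93.72) = 281.2

281 kmol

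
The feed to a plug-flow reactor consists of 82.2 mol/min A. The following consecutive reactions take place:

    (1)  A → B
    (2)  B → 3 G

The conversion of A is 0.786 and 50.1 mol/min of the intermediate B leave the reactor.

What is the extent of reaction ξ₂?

ξ₂ = 14.5 mol/min

Conversion of A: A consumed = 1ξ₁ = 0.786 × 82.2 → ξ₁ = 64.61 mol/min.
B balance: n_B = 0 + 1ξ₁ − 1ξ₂ = 50.1 → ξ₂ = (1·64.61 − 50.1)/1 = 14.51 mol/min.
Outlet amounts (n = n₀ + Σ ν·ξ):
  A: 82.2 − 1(64.61) = 17.59
  B: 0 + 1(64.61) − 1(14.51) = 50.1
  G: 0 + 3(14.51) = 43.53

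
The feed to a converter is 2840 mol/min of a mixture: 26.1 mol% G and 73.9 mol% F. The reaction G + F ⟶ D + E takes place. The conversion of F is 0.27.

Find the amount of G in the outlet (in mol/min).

F reacted = 0.27 × 2099 = 566.7 mol/min; ν_F = −1, so ξ = 566.7/1 = 566.7 mol/min.
Outlet amounts (n = n₀ + ν ξ):
  G: 741.2 − 1(566.7) = 174.6
  F: 2099 − 1(566.7) = 1532
  D: 0 + 1(566.7) = 566.7
  E: 0 + 1(566.7) = 566.7

175 mol/min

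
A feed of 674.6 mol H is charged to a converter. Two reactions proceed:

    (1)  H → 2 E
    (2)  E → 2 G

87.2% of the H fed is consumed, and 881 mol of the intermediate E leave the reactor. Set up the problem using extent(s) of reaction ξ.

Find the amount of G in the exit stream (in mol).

591 mol

Conversion of H: H consumed = 1ξ₁ = 0.872 × 674.6 → ξ₁ = 588.3 mol.
E balance: n_E = 0 + 2ξ₁ − 1ξ₂ = 881 → ξ₂ = (2·588.3 − 881)/1 = 295.5 mol.
Outlet amounts (n = n₀ + Σ ν·ξ):
  H: 674.6 − 1(588.3) = 86.35
  E: 0 + 2(588.3) − 1(295.5) = 881
  G: 0 + 2(295.5) = 591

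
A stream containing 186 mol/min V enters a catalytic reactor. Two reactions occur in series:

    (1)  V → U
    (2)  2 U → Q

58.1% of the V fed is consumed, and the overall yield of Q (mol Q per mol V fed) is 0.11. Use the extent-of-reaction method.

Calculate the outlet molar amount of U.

67.1 mol/min

Conversion of V: V consumed = 1ξ₁ = 0.581 × 186 → ξ₁ = 108.1 mol/min.
Yield of Q: 1ξ₂ / 186 = 0.11 → ξ₂ = 20.46 mol/min.
Outlet amounts (n = n₀ + Σ ν·ξ):
  V: 186 − 1(108.1) = 77.93
  U: 0 + 1(108.1) − 2(20.46) = 67.15
  Q: 0 + 1(20.46) = 20.46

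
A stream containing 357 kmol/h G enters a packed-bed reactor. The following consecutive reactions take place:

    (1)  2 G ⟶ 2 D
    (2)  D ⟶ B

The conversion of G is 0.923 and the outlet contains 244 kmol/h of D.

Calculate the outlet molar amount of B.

85.5 kmol/h

Conversion of G: G consumed = 2ξ₁ = 0.923 × 357 → ξ₁ = 164.8 kmol/h.
D balance: n_D = 0 + 2ξ₁ − 1ξ₂ = 244 → ξ₂ = (2·164.8 − 244)/1 = 85.51 kmol/h.
Outlet amounts (n = n₀ + Σ ν·ξ):
  G: 357 − 2(164.8) = 27.49
  D: 0 + 2(164.8) − 1(85.51) = 244
  B: 0 + 1(85.51) = 85.51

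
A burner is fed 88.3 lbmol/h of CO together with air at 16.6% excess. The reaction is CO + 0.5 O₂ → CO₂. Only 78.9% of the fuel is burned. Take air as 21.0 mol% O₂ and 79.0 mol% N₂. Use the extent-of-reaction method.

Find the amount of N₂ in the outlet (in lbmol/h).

Stoichiometric O₂ = 0.5 × 88.3 = 44.15 lbmol/h; O₂ fed = 44.15 × 1.166 = 51.48 lbmol/h.
N₂ fed = 51.48 × 79/21 = 193.7 lbmol/h.
Fuel reacted = 0.789 × 88.3 → ξ = 69.67 lbmol/h.
Outlet (n = n₀ + ν ξ):
  CO: 88.3 − 1(69.67) = 18.63
  O₂: 51.48 − 0.5(69.67) = 16.64
  N₂: 193.7 (inert)
  CO₂: 0 + 1(69.67) = 69.67

194 lbmol/h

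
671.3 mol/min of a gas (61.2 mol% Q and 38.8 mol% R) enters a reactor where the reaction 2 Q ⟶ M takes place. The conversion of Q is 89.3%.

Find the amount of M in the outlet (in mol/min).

Q reacted = 0.893 × 410.8 = 366.9 mol/min; ν_Q = −2, so ξ = 366.9/2 = 183.4 mol/min.
Outlet amounts (n = n₀ + ν ξ):
  Q: 410.8 − 2(183.4) = 43.96
  M: 0 + 1(183.4) = 183.4
  R: 260.5 (inert)

183 mol/min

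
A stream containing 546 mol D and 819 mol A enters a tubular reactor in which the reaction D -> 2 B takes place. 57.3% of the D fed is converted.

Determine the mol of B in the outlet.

626 mol

D reacted = 0.573 × 546 = 312.9 mol; ν_D = −1, so ξ = 312.9/1 = 312.9 mol.
Outlet amounts (n = n₀ + ν ξ):
  D: 546 − 1(312.9) = 233.1
  B: 0 + 2(312.9) = 625.7
  A: 819 (inert)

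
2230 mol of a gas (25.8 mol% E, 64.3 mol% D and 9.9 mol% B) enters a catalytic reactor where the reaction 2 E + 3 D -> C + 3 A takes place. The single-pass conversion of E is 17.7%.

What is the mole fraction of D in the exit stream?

0.588

E reacted = 0.177 × 575.3 = 101.8 mol; ν_E = −2, so ξ = 101.8/2 = 50.92 mol.
Outlet amounts (n = n₀ + ν ξ):
  E: 575.3 − 2(50.92) = 473.5
  D: 1434 − 3(50.92) = 1281
  C: 0 + 1(50.92) = 50.92
  A: 0 + 3(50.92) = 152.8
  B: 220.8 (inert)
Total out = 2179 mol; y_D = 1281 / 2179 = 0.5879.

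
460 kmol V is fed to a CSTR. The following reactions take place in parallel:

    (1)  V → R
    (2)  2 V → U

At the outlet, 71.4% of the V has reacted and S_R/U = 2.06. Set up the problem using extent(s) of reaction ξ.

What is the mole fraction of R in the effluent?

0.44

Conversion of V: V consumed = 0.714 × 460 = 328.4 kmol = 1ξ₁ + 2ξ₂.
Selectivity: 1ξ₁ / (1ξ₂) = 2.06 → ξ₁ = 2.06 ξ₂.
Substitute: (1·2.06 + 2) ξ₂ = 328.4 → ξ₂ = 80.9 kmol, ξ₁ = 166.6 kmol.
Outlet amounts (n = n₀ + Σ ν·ξ):
  V: 460 − 1(166.6) − 2(80.9) = 131.6
  R: 0 + 1(166.6) = 166.6
  U: 0 + 1(80.9) = 80.9
Total out = 379.1 kmol; y_R = 166.6 / 379.1 = 0.4396.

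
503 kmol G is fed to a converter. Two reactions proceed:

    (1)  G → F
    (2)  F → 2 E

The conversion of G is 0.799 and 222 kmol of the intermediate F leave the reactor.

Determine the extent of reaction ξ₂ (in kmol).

ξ₂ = 180 kmol

Conversion of G: G consumed = 1ξ₁ = 0.799 × 503 → ξ₁ = 401.9 kmol.
F balance: n_F = 0 + 1ξ₁ − 1ξ₂ = 222 → ξ₂ = (1·401.9 − 222)/1 = 179.9 kmol.
Outlet amounts (n = n₀ + Σ ν·ξ):
  G: 503 − 1(401.9) = 101.1
  F: 0 + 1(401.9) − 1(179.9) = 222
  E: 0 + 2(179.9) = 359.8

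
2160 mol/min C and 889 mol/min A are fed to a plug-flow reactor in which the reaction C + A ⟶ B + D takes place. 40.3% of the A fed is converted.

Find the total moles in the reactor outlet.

A reacted = 0.403 × 889 = 358.3 mol/min; ν_A = −1, so ξ = 358.3/1 = 358.3 mol/min.
Outlet amounts (n = n₀ + ν ξ):
  C: 2160 − 1(358.3) = 1802
  A: 889 − 1(358.3) = 530.7
  B: 0 + 1(358.3) = 358.3
  D: 0 + 1(358.3) = 358.3
Total out = 1802 + 530.7 + 358.3 + 358.3 = 3049 mol/min.

3050 mol/min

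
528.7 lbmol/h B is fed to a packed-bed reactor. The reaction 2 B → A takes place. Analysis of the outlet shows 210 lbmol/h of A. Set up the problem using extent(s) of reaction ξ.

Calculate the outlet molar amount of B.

For A: n = n₀ + 1ξ → 210 = 0 + 1ξ, giving ξ = 210 lbmol/h.
Outlet amounts (n = n₀ + ν ξ):
  B: 528.7 − 2(210) = 108.7
  A: 0 + 1(210) = 210

109 lbmol/h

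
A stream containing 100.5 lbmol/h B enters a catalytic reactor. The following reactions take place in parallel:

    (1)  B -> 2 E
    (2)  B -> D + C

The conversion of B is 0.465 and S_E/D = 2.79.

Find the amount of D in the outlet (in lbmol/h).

Conversion of B: B consumed = 0.465 × 100.5 = 46.73 lbmol/h = 1ξ₁ + 1ξ₂.
Selectivity: 2ξ₁ / (1ξ₂) = 2.79 → ξ₁ = 1.395 ξ₂.
Substitute: (1·1.395 + 1) ξ₂ = 46.73 → ξ₂ = 19.51 lbmol/h, ξ₁ = 27.22 lbmol/h.
Outlet amounts (n = n₀ + Σ ν·ξ):
  B: 100.5 − 1(27.22) − 1(19.51) = 53.77
  E: 0 + 2(27.22) = 54.44
  D: 0 + 1(19.51) = 19.51
  C: 0 + 1(19.51) = 19.51

19.5 lbmol/h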